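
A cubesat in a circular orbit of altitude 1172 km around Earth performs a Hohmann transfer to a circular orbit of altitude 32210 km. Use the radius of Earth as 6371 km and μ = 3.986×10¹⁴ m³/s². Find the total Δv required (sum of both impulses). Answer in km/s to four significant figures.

Δv_total ≈ 3.509 km/s

r₁ = 6371 + 1172 = 7543.0 km = 7.5430×10⁶ m.
r₂ = 6371 + 32210 = 38581 km = 3.8581×10⁷ m.
Transfer ellipse a_t = (r₁ + r₂)/2 = 2.306×10⁷ m.
At r₁: circular v_c1 = √(μ/r₁) = 7269 m/s; transfer-perigee v_p = √[μ(2/r₁ − 1/a_t)] = 9402 m/s.
Δv₁ = v_p − v_c1 = 2133 m/s.
At r₂: circular v_c2 = √(μ/r₂) = 3214 m/s; transfer-apogee v_a = √[μ(2/r₂ − 1/a_t)] = 1838 m/s.
Δv₂ = v_c2 − v_a = 1376 m/s.
Total Δv = Δv₁ + Δv₂ = 3509 m/s = 3.509 km/s.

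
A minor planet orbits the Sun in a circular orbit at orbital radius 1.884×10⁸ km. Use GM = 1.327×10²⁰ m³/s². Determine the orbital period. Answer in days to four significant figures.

T ≈ 516.2 days

r = 1.884×10⁸ km = 1.884×10¹¹ m.
Kepler's third law: T = 2π√(r³/μ) = 2π√((1.884×10¹¹)³ / 1.327×10²⁰).
r³/μ = 5.039×10¹³ s², so T = 2π × 7.099×10⁶ = 4.460×10⁷ s.
Converting: 4.460×10⁷ s ÷ 86400 = 516.2 days.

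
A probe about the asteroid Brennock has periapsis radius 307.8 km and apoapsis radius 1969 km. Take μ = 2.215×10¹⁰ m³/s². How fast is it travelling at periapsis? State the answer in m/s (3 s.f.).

Semi-major axis a = (r_p + r_a)/2 = 1138.4 km = 1.138×10⁶ m.
Vis-viva: v² = μ(2/r − 1/a) = 2.215×10¹⁰ × (6.498×10⁻⁶ − 8.784×10⁻⁷) = 1.245×10⁵ m²/s².
v = 352.8 m/s.

v ≈ 353 m/s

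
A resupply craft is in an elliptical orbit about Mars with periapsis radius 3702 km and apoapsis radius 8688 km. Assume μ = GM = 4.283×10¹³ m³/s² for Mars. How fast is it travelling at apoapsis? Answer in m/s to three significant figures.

Semi-major axis a = (r_p + r_a)/2 = 6195.0 km = 6.195×10⁶ m.
Vis-viva: v² = μ(2/r − 1/a) = 4.283×10¹³ × (2.302×10⁻⁷ − 1.614×10⁻⁷) = 2.946×10⁶ m²/s².
v = 1716 m/s.

v ≈ 1720 m/s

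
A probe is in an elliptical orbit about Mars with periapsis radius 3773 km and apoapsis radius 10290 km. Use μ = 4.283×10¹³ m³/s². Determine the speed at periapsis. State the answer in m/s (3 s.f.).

v ≈ 4080 m/s

Semi-major axis a = (r_p + r_a)/2 = 7031.5 km = 7.032×10⁶ m.
Vis-viva: v² = μ(2/r − 1/a) = 4.283×10¹³ × (5.301×10⁻⁷ − 1.422×10⁻⁷) = 1.661×10⁷ m²/s².
v = 4076 m/s.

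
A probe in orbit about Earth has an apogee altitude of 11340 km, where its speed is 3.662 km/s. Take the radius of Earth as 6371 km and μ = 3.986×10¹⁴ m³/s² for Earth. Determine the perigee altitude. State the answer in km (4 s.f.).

r_a = 6371 + 11340 = 17711 km = 1.771×10⁷ m.
Specific energy ε = v²/2 − μ/r = -1.580×10⁷ J/kg, so a = −μ/(2ε) = 1.261×10⁷ m.
The apsides satisfy r_p + r_a = 2a, so the perigee radius is 2a − r_a = 7.516×10⁶ m = 7515.8 km.
Perigee altitude = 7515.8 − 6371 = 1144.8 km.

perigee altitude ≈ 1145 km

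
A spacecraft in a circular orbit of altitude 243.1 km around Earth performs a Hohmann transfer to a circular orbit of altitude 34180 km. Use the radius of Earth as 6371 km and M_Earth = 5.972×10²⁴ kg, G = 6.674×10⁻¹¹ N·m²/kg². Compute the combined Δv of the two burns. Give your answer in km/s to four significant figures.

μ = GM = 6.674×10⁻¹¹ × 5.972×10²⁴ = 3.986×10¹⁴ m³/s².
r₁ = 6371 + 243.1 = 6614.1 km = 6.6141×10⁶ m.
r₂ = 6371 + 34180 = 40551 km = 4.0551×10⁷ m.
Transfer ellipse a_t = (r₁ + r₂)/2 = 2.358×10⁷ m.
At r₁: circular v_c1 = √(μ/r₁) = 7763 m/s; transfer-perigee v_p = √[μ(2/r₁ − 1/a_t)] = 10180 m/s.
Δv₁ = v_p − v_c1 = 2417 m/s.
At r₂: circular v_c2 = √(μ/r₂) = 3135 m/s; transfer-apogee v_a = √[μ(2/r₂ − 1/a_t)] = 1660 m/s.
Δv₂ = v_c2 − v_a = 1475 m/s.
Total Δv = Δv₁ + Δv₂ = 3891 m/s = 3.891 km/s.

Δv_total ≈ 3.891 km/s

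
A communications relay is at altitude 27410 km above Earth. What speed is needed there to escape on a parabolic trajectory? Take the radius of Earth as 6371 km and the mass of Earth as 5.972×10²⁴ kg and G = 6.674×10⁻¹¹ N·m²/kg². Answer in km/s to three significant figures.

v_esc ≈ 4.86 km/s

μ = GM = 6.674×10⁻¹¹ × 5.972×10²⁴ = 3.986×10¹⁴ m³/s².
r = 6371 + 27410 = 33781 km = 3.3781×10⁷ m.
Escape speed v_esc = √(2μ/r) = √(2 × 3.986×10¹⁴ / 3.378×10⁷) = √(2.360×10⁷) = 4858 m/s.
= 4.858 km/s.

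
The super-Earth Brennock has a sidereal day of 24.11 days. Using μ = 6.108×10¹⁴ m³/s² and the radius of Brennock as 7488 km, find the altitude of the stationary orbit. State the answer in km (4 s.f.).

h_sync ≈ 3.989×10⁵ km

T = 24.11 days = 2.083×10⁶ s.
A synchronous orbit has period T, so by Kepler's third law a = (μT²/4π²)^(1/3).
μT²/4π² = 6.108×10¹⁴ × (2.083×10⁶)² / 39.48 = 6.714×10²⁵ m³.
a = 4.064×10⁸ m = 4.0643×10⁵ km.
Altitude h = a − R = 4.0643×10⁵ − 7488 = 3.9894×10⁵ km.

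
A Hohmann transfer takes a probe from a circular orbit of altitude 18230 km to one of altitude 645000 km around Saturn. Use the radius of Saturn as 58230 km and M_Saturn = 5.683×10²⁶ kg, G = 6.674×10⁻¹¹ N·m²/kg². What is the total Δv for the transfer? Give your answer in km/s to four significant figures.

μ = GM = 6.674×10⁻¹¹ × 5.683×10²⁶ = 3.793×10¹⁶ m³/s².
r₁ = 58230 + 18230 = 76460 km = 7.6460×10⁷ m.
r₂ = 58230 + 645000 = 703230 km = 7.0323×10⁸ m.
Transfer ellipse a_t = (r₁ + r₂)/2 = 3.898×10⁸ m.
At r₁: circular v_c1 = √(μ/r₁) = 22270 m/s; transfer-perikrone v_p = √[μ(2/r₁ − 1/a_t)] = 29910 m/s.
Δv₁ = v_p − v_c1 = 7641 m/s.
At r₂: circular v_c2 = √(μ/r₂) = 7344 m/s; transfer-apokrone v_a = √[μ(2/r₂ − 1/a_t)] = 3252 m/s.
Δv₂ = v_c2 − v_a = 4092 m/s.
Total Δv = Δv₁ + Δv₂ = 11730 m/s = 11.73 km/s.

Δv_total ≈ 11.73 km/s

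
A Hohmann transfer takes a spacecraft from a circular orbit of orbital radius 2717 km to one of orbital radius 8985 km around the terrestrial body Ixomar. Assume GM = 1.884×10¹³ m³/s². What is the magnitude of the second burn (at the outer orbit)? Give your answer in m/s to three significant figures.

Δv ≈ 461 m/s

r₁ = 2717 km = 2.717×10⁶ m.
r₂ = 8985 km = 8.985×10⁶ m.
Transfer ellipse a_t = (r₁ + r₂)/2 = 5.851×10⁶ m.
At r₁: circular v_c1 = √(μ/r₁) = 2633 m/s; transfer-periapsis v_p = √[μ(2/r₁ − 1/a_t)] = 3263 m/s.
At r₂: circular v_c2 = √(μ/r₂) = 1448 m/s; transfer-apoapsis v_a = √[μ(2/r₂ − 1/a_t)] = 986.8 m/s.
Δv₂ = v_c2 − v_a = 461.3 m/s.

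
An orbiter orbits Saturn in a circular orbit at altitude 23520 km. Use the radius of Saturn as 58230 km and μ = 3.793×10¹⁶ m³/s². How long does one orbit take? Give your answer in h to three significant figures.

r = 58230 + 23520 = 81750 km = 8.1750×10⁷ m.
Kepler's third law: T = 2π√(r³/μ) = 2π√((8.175×10⁷)³ / 3.793×10¹⁶).
r³/μ = 1.440×10⁷ s², so T = 2π × 3.795×10³ = 2.385×10⁴ s.
Converting: 2.385×10⁴ s ÷ 3600 = 6.624 h.

T ≈ 6.62 h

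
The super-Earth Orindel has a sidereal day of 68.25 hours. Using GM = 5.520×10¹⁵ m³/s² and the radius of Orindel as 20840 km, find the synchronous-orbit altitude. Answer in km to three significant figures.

h_sync ≈ 1.83×10⁵ km

T = 68.25 hours = 2.457×10⁵ s.
A synchronous orbit has period T, so by Kepler's third law a = (μT²/4π²)^(1/3).
μT²/4π² = 5.520×10¹⁵ × (2.457×10⁵)² / 39.48 = 8.441×10²⁴ m³.
a = 2.036×10⁸ m = 2.0361×10⁵ km.
Altitude h = a − R = 2.0361×10⁵ − 20840 = 1.8277×10⁵ km.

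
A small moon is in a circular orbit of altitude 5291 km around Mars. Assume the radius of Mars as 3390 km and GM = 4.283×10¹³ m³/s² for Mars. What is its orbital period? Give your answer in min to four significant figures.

r = 3390 + 5291 = 8681.0 km = 8.6810×10⁶ m.
Kepler's third law: T = 2π√(r³/μ) = 2π√((8.681×10⁶)³ / 4.283×10¹³).
r³/μ = 1.527×10⁷ s², so T = 2π × 3.908×10³ = 2.456×10⁴ s.
Converting: 2.456×10⁴ s ÷ 60.00 = 409.3 min.

T ≈ 409.3 min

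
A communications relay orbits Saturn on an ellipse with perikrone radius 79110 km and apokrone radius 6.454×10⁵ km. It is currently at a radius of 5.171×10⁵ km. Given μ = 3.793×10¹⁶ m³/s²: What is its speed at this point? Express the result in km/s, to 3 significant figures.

Semi-major axis a = (r_p + r_a)/2 = 3.6226×10⁵ km = 3.623×10⁸ m.
Vis-viva: v² = μ(2/r − 1/a) = 3.793×10¹⁶ × (3.868×10⁻⁹ − 2.760×10⁻⁹) = 4.200×10⁷ m²/s².
v = 6481 m/s = 6.481 km/s.

v ≈ 6.48 km/s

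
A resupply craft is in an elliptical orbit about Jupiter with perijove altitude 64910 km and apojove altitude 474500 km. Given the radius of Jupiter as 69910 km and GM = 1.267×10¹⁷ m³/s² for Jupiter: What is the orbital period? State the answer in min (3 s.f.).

T ≈ 1840 min

r_p = 69910 + 64910 = 134820 km = 1.3482×10⁸ m.
r_a = 69910 + 474500 = 544410 km = 5.4441×10⁸ m.
Semi-major axis a = (r_p + r_a)/2 = (1.3482×10⁵ + 5.4441×10⁵)/2 = 3.3962×10⁵ km = 3.396×10⁸ m.
By Kepler's third law T = 2π√(a³/μ) = 2π × 1.758×10⁴ = 1.105×10⁵ s.
= 1841 min.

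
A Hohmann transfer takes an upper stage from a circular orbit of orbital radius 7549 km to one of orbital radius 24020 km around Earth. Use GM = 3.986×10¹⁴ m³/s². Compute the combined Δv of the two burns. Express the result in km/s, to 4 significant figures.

r₁ = 7549 km = 7.549×10⁶ m.
r₂ = 24020 km = 2.402×10⁷ m.
Transfer ellipse a_t = (r₁ + r₂)/2 = 1.578×10⁷ m.
At r₁: circular v_c1 = √(μ/r₁) = 7266 m/s; transfer-perigee v_p = √[μ(2/r₁ − 1/a_t)] = 8964 m/s.
Δv₁ = v_p − v_c1 = 1697 m/s.
At r₂: circular v_c2 = √(μ/r₂) = 4074 m/s; transfer-apogee v_a = √[μ(2/r₂ − 1/a_t)] = 2817 m/s.
Δv₂ = v_c2 − v_a = 1256 m/s.
Total Δv = Δv₁ + Δv₂ = 2954 m/s = 2.954 km/s.

Δv_total ≈ 2.954 km/s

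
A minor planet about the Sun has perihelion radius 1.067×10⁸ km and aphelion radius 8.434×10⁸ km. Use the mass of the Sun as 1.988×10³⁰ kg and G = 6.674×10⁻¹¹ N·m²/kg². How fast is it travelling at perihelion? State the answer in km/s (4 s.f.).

v ≈ 46.99 km/s

μ = GM = 6.674×10⁻¹¹ × 1.988×10³⁰ = 1.327×10²⁰ m³/s².
Semi-major axis a = (r_p + r_a)/2 = 4.7505×10⁸ km = 4.750×10¹¹ m.
Vis-viva: v² = μ(2/r − 1/a) = 1.327×10²⁰ × (1.874×10⁻¹¹ − 2.105×10⁻¹²) = 2.208×10⁹ m²/s².
v = 46990 m/s = 46.99 km/s.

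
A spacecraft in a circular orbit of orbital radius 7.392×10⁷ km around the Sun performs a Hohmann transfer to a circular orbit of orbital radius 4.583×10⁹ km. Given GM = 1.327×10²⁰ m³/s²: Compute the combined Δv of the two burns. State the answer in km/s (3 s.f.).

r₁ = 7.392×10⁷ km = 7.392×10¹⁰ m.
r₂ = 4.583×10⁹ km = 4.583×10¹² m.
Transfer ellipse a_t = (r₁ + r₂)/2 = 2.328×10¹² m.
At r₁: circular v_c1 = √(μ/r₁) = 42370 m/s; transfer-perihelion v_p = √[μ(2/r₁ − 1/a_t)] = 59440 m/s.
Δv₁ = v_p − v_c1 = 17070 m/s.
At r₂: circular v_c2 = √(μ/r₂) = 5381 m/s; transfer-aphelion v_a = √[μ(2/r₂ − 1/a_t)] = 958.8 m/s.
Δv₂ = v_c2 − v_a = 4422 m/s.
Total Δv = Δv₁ + Δv₂ = 21490 m/s = 21.49 km/s.

Δv_total ≈ 21.5 km/s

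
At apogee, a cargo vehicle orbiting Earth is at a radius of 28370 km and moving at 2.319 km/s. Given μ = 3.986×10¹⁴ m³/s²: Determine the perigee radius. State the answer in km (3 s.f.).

perigee radius ≈ 6710 km

r_a = 2.837×10⁷ m.
Specific energy ε = v²/2 − μ/r = -1.136×10⁷ J/kg, so a = −μ/(2ε) = 1.754×10⁷ m.
The apsides satisfy r_p + r_a = 2a, so the perigee radius is 2a − r_a = 6.714×10⁶ m = 6714.4 km.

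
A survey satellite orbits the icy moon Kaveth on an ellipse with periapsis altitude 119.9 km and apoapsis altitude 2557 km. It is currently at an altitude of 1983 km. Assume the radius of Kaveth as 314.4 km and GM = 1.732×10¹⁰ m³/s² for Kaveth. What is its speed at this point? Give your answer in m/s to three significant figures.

r_p = 314.4 + 119.9 = 434.30 km = 4.3430×10⁵ m.
r_a = 314.4 + 2557 = 2871.4 km = 2.8714×10⁶ m.
r = 314.4 + 1983 = 2297.4 km = 2.297×10⁶ m.
Semi-major axis a = (r_p + r_a)/2 = 1652.8 km = 1.653×10⁶ m.
Vis-viva: v² = μ(2/r − 1/a) = 1.732×10¹⁰ × (8.705×10⁻⁷ − 6.050×10⁻⁷) = 4.599×10³ m²/s².
v = 67.82 m/s.

v ≈ 67.8 m/s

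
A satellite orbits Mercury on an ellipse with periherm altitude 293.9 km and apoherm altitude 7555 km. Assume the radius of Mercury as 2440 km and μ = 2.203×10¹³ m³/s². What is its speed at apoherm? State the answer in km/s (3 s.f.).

v ≈ 0.973 km/s

r_p = 2440 + 293.9 = 2733.9 km = 2.7339×10⁶ m.
r_a = 2440 + 7555 = 9995.0 km = 9.9950×10⁶ m.
Semi-major axis a = (r_p + r_a)/2 = 6364.4 km = 6.364×10⁶ m.
Vis-viva: v² = μ(2/r − 1/a) = 2.203×10¹³ × (2.001×10⁻⁷ − 1.571×10⁻⁷) = 9.468×10⁵ m²/s².
v = 973.0 m/s = 0.973 km/s.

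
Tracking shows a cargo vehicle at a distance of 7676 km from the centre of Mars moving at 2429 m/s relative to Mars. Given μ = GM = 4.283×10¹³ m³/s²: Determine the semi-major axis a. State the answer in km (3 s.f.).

a ≈ 8140 km

r = 7.676×10⁶ m.
Specific orbital energy ε = v²/2 − μ/r = (2429)²/2 − 4.283×10¹³/7.676×10⁶ = -2.630×10⁶ J/kg.
Since ε = −μ/(2a), a = −μ/(2ε) = 8.143×10⁶ m = 8143.5 km.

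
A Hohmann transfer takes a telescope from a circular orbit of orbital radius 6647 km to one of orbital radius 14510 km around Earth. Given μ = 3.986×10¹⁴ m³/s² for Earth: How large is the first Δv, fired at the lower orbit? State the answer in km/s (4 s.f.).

Δv ≈ 1.326 km/s

r₁ = 6647 km = 6.647×10⁶ m.
r₂ = 14510 km = 1.451×10⁷ m.
Transfer ellipse a_t = (r₁ + r₂)/2 = 1.058×10⁷ m.
At r₁: circular v_c1 = √(μ/r₁) = 7744 m/s; transfer-perigee v_p = √[μ(2/r₁ − 1/a_t)] = 9069 m/s.
Δv₁ = v_p − v_c1 = 1326 m/s.
= 1.326 km/s.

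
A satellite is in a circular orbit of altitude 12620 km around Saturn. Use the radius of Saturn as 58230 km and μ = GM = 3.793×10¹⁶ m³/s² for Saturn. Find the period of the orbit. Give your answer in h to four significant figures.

T ≈ 5.344 h

r = 58230 + 12620 = 70850 km = 7.0850×10⁷ m.
Kepler's third law: T = 2π√(r³/μ) = 2π√((7.085×10⁷)³ / 3.793×10¹⁶).
r³/μ = 9.376×10⁶ s², so T = 2π × 3.062×10³ = 1.924×10⁴ s.
Converting: 1.924×10⁴ s ÷ 3600 = 5.344 h.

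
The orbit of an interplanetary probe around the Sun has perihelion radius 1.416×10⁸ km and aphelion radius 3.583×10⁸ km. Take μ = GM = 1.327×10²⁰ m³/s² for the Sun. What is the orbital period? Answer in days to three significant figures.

T ≈ 789 days

Semi-major axis a = (r_p + r_a)/2 = (1.4160×10⁸ + 3.5830×10⁸)/2 = 2.4995×10⁸ km = 2.500×10¹¹ m.
By Kepler's third law T = 2π√(a³/μ) = 2π × 1.085×10⁷ = 6.816×10⁷ s.
= 788.9 days.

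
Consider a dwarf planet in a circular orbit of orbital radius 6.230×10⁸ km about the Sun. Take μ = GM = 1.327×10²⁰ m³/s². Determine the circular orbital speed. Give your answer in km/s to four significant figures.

v ≈ 14.59 km/s

r = 6.230×10⁸ km = 6.230×10¹¹ m.
For a circular orbit v = √(μ/r) = √(1.327×10²⁰ / 6.230×10¹¹) = √(2.130×10⁸) = 14590 m/s.
That is 14.59 km/s.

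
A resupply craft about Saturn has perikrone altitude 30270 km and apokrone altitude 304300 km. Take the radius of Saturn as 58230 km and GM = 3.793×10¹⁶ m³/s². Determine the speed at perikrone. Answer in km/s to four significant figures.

v ≈ 26.25 km/s

r_p = 58230 + 30270 = 88500 km = 8.8500×10⁷ m.
r_a = 58230 + 304300 = 362530 km = 3.6253×10⁸ m.
Semi-major axis a = (r_p + r_a)/2 = 2.2552×10⁵ km = 2.255×10⁸ m.
Vis-viva: v² = μ(2/r − 1/a) = 3.793×10¹⁶ × (2.260×10⁻⁸ − 4.434×10⁻⁹) = 6.890×10⁸ m²/s².
v = 26250 m/s = 26.25 km/s.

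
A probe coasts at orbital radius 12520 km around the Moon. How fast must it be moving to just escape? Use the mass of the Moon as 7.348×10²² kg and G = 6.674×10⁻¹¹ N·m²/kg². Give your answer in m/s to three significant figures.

v_esc ≈ 885 m/s

μ = GM = 6.674×10⁻¹¹ × 7.348×10²² = 4.904×10¹² m³/s².
r = 12520 km = 1.252×10⁷ m.
Escape speed v_esc = √(2μ/r) = √(2 × 4.904×10¹² / 1.252×10⁷) = √(7.834×10⁵) = 885.1 m/s.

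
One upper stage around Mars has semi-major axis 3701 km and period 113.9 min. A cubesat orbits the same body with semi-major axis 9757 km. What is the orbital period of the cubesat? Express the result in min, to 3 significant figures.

Kepler's third law: T² ∝ a³, so T₂ = T₁ (a₂/a₁)^(3/2).
a₂/a₁ = 2.636, (a₂/a₁)^(3/2) = 4.281.
T₂ = 113.9 × 4.281 = 487.6 min.

T₂ ≈ 488 min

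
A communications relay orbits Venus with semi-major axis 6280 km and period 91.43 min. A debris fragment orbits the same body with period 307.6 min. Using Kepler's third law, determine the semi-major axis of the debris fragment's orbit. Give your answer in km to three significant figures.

Kepler's third law: a³ ∝ T², so a₂ = a₁ (T₂/T₁)^(2/3).
T₂/T₁ = 3.364, (T₂/T₁)^(2/3) = 2.245.
a₂ = 6280 × 2.245 = 14100 km.

a₂ ≈ 14100 km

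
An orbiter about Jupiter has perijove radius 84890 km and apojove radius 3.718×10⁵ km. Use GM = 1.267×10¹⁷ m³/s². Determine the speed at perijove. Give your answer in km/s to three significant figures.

Semi-major axis a = (r_p + r_a)/2 = 2.2834×10⁵ km = 2.283×10⁸ m.
Vis-viva: v² = μ(2/r − 1/a) = 1.267×10¹⁷ × (2.356×10⁻⁸ − 4.379×10⁻⁹) = 2.430×10⁹ m²/s².
v = 49300 m/s = 49.30 km/s.

v ≈ 49.3 km/s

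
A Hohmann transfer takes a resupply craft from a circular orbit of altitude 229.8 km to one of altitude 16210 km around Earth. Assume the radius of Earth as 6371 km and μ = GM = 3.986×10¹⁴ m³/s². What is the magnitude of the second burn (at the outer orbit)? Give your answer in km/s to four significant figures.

r₁ = 6371 + 229.8 = 6600.8 km = 6.6008×10⁶ m.
r₂ = 6371 + 16210 = 22581 km = 2.2581×10⁷ m.
Transfer ellipse a_t = (r₁ + r₂)/2 = 1.459×10⁷ m.
At r₁: circular v_c1 = √(μ/r₁) = 7771 m/s; transfer-perigee v_p = √[μ(2/r₁ − 1/a_t)] = 9667 m/s.
At r₂: circular v_c2 = √(μ/r₂) = 4201 m/s; transfer-apogee v_a = √[μ(2/r₂ − 1/a_t)] = 2826 m/s.
Δv₂ = v_c2 − v_a = 1376 m/s.
= 1.376 km/s.

Δv ≈ 1.376 km/s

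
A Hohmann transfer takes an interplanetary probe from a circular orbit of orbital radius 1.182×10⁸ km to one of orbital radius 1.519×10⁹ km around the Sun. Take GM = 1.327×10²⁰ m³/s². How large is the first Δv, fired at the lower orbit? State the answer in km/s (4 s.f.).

r₁ = 1.182×10⁸ km = 1.182×10¹¹ m.
r₂ = 1.519×10⁹ km = 1.519×10¹² m.
Transfer ellipse a_t = (r₁ + r₂)/2 = 8.186×10¹¹ m.
At r₁: circular v_c1 = √(μ/r₁) = 33510 m/s; transfer-perihelion v_p = √[μ(2/r₁ − 1/a_t)] = 45640 m/s.
Δv₁ = v_p − v_c1 = 12140 m/s.
= 12.14 km/s.

Δv ≈ 12.14 km/s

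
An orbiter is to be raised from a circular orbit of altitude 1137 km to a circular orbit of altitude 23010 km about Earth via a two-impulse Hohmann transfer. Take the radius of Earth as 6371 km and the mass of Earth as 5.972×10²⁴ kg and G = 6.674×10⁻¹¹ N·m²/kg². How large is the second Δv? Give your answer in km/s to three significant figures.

Δv ≈ 1.33 km/s

μ = GM = 6.674×10⁻¹¹ × 5.972×10²⁴ = 3.986×10¹⁴ m³/s².
r₁ = 6371 + 1137 = 7508.0 km = 7.5080×10⁶ m.
r₂ = 6371 + 23010 = 29381 km = 2.9381×10⁷ m.
Transfer ellipse a_t = (r₁ + r₂)/2 = 1.844×10⁷ m.
At r₁: circular v_c1 = √(μ/r₁) = 7286 m/s; transfer-perigee v_p = √[μ(2/r₁ − 1/a_t)] = 9196 m/s.
At r₂: circular v_c2 = √(μ/r₂) = 3683 m/s; transfer-apogee v_a = √[μ(2/r₂ − 1/a_t)] = 2350 m/s.
Δv₂ = v_c2 − v_a = 1333 m/s.
= 1.333 km/s.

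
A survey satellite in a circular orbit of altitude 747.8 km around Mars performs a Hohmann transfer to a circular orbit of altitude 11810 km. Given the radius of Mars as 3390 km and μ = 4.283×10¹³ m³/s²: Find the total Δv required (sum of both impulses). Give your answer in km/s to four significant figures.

Δv_total ≈ 1.397 km/s

r₁ = 3390 + 747.8 = 4137.8 km = 4.1378×10⁶ m.
r₂ = 3390 + 11810 = 15200 km = 1.5200×10⁷ m.
Transfer ellipse a_t = (r₁ + r₂)/2 = 9.669×10⁶ m.
At r₁: circular v_c1 = √(μ/r₁) = 3217 m/s; transfer-periapsis v_p = √[μ(2/r₁ − 1/a_t)] = 4034 m/s.
Δv₁ = v_p − v_c1 = 816.6 m/s.
At r₂: circular v_c2 = √(μ/r₂) = 1679 m/s; transfer-apoapsis v_a = √[μ(2/r₂ − 1/a_t)] = 1098 m/s.
Δv₂ = v_c2 − v_a = 580.5 m/s.
Total Δv = Δv₁ + Δv₂ = 1397 m/s = 1.397 km/s.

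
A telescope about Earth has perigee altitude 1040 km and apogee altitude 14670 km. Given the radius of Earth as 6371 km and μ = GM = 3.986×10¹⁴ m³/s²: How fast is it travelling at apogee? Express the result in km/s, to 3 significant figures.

r_p = 6371 + 1040 = 7411.0 km = 7.4110×10⁶ m.
r_a = 6371 + 14670 = 21041 km = 2.1041×10⁷ m.
Semi-major axis a = (r_p + r_a)/2 = 14226 km = 1.423×10⁷ m.
Vis-viva: v² = μ(2/r − 1/a) = 3.986×10¹⁴ × (9.505×10⁻⁸ − 7.029×10⁻⁸) = 9.869×10⁶ m²/s².
v = 3141 m/s = 3.141 km/s.

v ≈ 3.14 km/s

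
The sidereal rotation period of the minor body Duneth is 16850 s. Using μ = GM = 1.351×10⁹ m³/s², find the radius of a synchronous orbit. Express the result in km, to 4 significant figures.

A synchronous orbit has period T, so by Kepler's third law a = (μT²/4π²)^(1/3).
μT²/4π² = 1.351×10⁹ × (1.685×10⁴)² / 39.48 = 9.716×10¹⁵ m³.
a = 2.134×10⁵ m = 213.39 km.

r_sync ≈ 213.4 km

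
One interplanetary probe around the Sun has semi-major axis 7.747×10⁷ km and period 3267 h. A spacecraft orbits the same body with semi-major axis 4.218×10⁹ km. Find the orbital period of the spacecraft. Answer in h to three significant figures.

Kepler's third law: T² ∝ a³, so T₂ = T₁ (a₂/a₁)^(3/2).
a₂/a₁ = 54.45, (a₂/a₁)^(3/2) = 401.8.
T₂ = 3267 × 401.8 = 1.313×10⁶ h.

T₂ ≈ 1.31×10⁶ h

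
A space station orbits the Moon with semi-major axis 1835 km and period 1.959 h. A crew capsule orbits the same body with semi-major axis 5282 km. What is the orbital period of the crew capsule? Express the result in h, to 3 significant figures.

Kepler's third law: T² ∝ a³, so T₂ = T₁ (a₂/a₁)^(3/2).
a₂/a₁ = 2.878, (a₂/a₁)^(3/2) = 4.884.
T₂ = 1.959 × 4.884 = 9.567 h.

T₂ ≈ 9.57 h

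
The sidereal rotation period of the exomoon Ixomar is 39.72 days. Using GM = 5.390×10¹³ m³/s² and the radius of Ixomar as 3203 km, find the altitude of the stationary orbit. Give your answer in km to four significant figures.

h_sync ≈ 2.492×10⁵ km

T = 39.72 days = 3.432×10⁶ s.
A synchronous orbit has period T, so by Kepler's third law a = (μT²/4π²)^(1/3).
μT²/4π² = 5.390×10¹³ × (3.432×10⁶)² / 39.48 = 1.608×10²⁵ m³.
a = 2.524×10⁸ m = 2.5240×10⁵ km.
Altitude h = a − R = 2.5240×10⁵ − 3203 = 2.4920×10⁵ km.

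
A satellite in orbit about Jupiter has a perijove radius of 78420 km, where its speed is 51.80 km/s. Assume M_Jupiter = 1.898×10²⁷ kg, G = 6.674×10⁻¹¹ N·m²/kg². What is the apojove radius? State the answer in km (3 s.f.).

apojove radius ≈ 3.84×10⁵ km

μ = GM = 6.674×10⁻¹¹ × 1.898×10²⁷ = 1.267×10¹⁷ m³/s².
r_p = 7.842×10⁷ m.
Specific energy ε = v²/2 − μ/r = -2.737×10⁸ J/kg, so a = −μ/(2ε) = 2.314×10⁸ m.
The apsides satisfy r_p + r_a = 2a, so the apojove radius is 2a − r_p = 3.844×10⁸ m = 3.8441×10⁵ km.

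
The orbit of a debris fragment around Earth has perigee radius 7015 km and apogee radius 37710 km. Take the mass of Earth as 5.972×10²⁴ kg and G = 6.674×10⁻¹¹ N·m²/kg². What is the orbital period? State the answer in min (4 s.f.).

μ = GM = 6.674×10⁻¹¹ × 5.972×10²⁴ = 3.986×10¹⁴ m³/s².
Semi-major axis a = (r_p + r_a)/2 = (7015.0 + 37710)/2 = 22362 km = 2.236×10⁷ m.
By Kepler's third law T = 2π√(a³/μ) = 2π × 5.297×10³ = 3.328×10⁴ s.
= 554.7 min.

T ≈ 554.7 min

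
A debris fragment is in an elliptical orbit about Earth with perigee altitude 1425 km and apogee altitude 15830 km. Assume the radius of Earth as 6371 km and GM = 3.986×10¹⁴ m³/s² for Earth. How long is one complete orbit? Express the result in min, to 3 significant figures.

T ≈ 305 min

r_p = 6371 + 1425 = 7796.0 km = 7.7960×10⁶ m.
r_a = 6371 + 15830 = 22201 km = 2.2201×10⁷ m.
Semi-major axis a = (r_p + r_a)/2 = (7796.0 + 22201)/2 = 14998 km = 1.500×10⁷ m.
By Kepler's third law T = 2π√(a³/μ) = 2π × 2.909×10³ = 1.828×10⁴ s.
= 304.7 min.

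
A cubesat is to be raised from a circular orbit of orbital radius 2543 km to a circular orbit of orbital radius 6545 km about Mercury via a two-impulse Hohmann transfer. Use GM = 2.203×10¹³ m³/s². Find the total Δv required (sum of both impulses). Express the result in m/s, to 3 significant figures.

Δv_total ≈ 1050 m/s

r₁ = 2543 km = 2.543×10⁶ m.
r₂ = 6545 km = 6.545×10⁶ m.
Transfer ellipse a_t = (r₁ + r₂)/2 = 4.544×10⁶ m.
At r₁: circular v_c1 = √(μ/r₁) = 2943 m/s; transfer-periherm v_p = √[μ(2/r₁ − 1/a_t)] = 3532 m/s.
Δv₁ = v_p − v_c1 = 589.1 m/s.
At r₂: circular v_c2 = √(μ/r₂) = 1835 m/s; transfer-apoherm v_a = √[μ(2/r₂ − 1/a_t)] = 1372 m/s.
Δv₂ = v_c2 − v_a = 462.2 m/s.
Total Δv = Δv₁ + Δv₂ = 1051 m/s.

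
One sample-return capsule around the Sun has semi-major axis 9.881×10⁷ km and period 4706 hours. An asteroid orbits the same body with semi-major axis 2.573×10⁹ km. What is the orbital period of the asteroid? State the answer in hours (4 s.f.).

T₂ ≈ 6.253×10⁵ hours

Kepler's third law: T² ∝ a³, so T₂ = T₁ (a₂/a₁)^(3/2).
a₂/a₁ = 26.04, (a₂/a₁)^(3/2) = 132.9.
T₂ = 4706 × 132.9 = 6.253×10⁵ hours.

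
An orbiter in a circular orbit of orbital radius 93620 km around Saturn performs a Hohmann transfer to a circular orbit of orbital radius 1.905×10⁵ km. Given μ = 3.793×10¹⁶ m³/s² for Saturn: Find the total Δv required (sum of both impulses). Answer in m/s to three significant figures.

Δv_total ≈ 5840 m/s

r₁ = 93620 km = 9.362×10⁷ m.
r₂ = 1.905×10⁵ km = 1.905×10⁸ m.
Transfer ellipse a_t = (r₁ + r₂)/2 = 1.421×10⁸ m.
At r₁: circular v_c1 = √(μ/r₁) = 20130 m/s; transfer-perikrone v_p = √[μ(2/r₁ − 1/a_t)] = 23310 m/s.
Δv₁ = v_p − v_c1 = 3180 m/s.
At r₂: circular v_c2 = √(μ/r₂) = 14110 m/s; transfer-apokrone v_a = √[μ(2/r₂ − 1/a_t)] = 11450 m/s.
Δv₂ = v_c2 − v_a = 2656 m/s.
Total Δv = Δv₁ + Δv₂ = 5836 m/s.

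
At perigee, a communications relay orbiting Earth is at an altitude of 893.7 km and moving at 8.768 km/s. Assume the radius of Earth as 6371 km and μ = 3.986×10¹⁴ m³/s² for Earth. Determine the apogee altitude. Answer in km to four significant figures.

apogee altitude ≈ 10630 km

r_p = 6371 + 893.7 = 7264.7 km = 7.265×10⁶ m.
Specific energy ε = v²/2 − μ/r = -1.643×10⁷ J/kg, so a = −μ/(2ε) = 1.213×10⁷ m.
The apsides satisfy r_p + r_a = 2a, so the apogee radius is 2a − r_p = 1.700×10⁷ m = 16997 km.
Apogee altitude = 16997 − 6371 = 10626 km.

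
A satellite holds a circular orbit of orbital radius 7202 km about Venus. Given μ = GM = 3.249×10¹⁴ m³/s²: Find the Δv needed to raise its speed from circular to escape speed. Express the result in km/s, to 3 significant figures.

Δv ≈ 2.78 km/s

r = 7202 km = 7.202×10⁶ m.
Circular speed v_c = √(μ/r) = 6717 m/s.
Escape speed v_esc = √(2μ/r) = √2 × v_c = 9499 m/s.
Δv = v_esc − v_c = 2782 m/s = 2.782 km/s.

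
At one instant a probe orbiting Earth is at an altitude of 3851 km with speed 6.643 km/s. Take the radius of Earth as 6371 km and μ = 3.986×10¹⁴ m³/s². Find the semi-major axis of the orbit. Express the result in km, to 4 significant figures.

a ≈ 11770 km

r = 6371 + 3851 = 10222 km = 1.022×10⁷ m.
Specific orbital energy ε = v²/2 − μ/r = (6643)²/2 − 3.986×10¹⁴/1.022×10⁷ = -1.693×10⁷ J/kg.
Since ε = −μ/(2a), a = −μ/(2ε) = 1.177×10⁷ m = 11772 km.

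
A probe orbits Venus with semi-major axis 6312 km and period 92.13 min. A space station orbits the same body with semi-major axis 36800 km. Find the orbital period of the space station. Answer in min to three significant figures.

Kepler's third law: T² ∝ a³, so T₂ = T₁ (a₂/a₁)^(3/2).
a₂/a₁ = 5.830, (a₂/a₁)^(3/2) = 14.08.
T₂ = 92.13 × 14.08 = 1297 min.

T₂ ≈ 1300 min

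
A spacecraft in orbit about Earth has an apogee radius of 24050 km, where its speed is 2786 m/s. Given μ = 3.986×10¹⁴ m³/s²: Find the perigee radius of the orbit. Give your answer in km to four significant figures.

perigee radius ≈ 7353 km

r_a = 2.405×10⁷ m.
Specific energy ε = v²/2 − μ/r = -1.269×10⁷ J/kg, so a = −μ/(2ε) = 1.570×10⁷ m.
The apsides satisfy r_p + r_a = 2a, so the perigee radius is 2a − r_a = 7.353×10⁶ m = 7353.4 km.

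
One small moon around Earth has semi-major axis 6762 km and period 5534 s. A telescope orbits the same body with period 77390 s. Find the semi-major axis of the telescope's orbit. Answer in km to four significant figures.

a₂ ≈ 39250 km

Kepler's third law: a³ ∝ T², so a₂ = a₁ (T₂/T₁)^(2/3).
T₂/T₁ = 13.98, (T₂/T₁)^(2/3) = 5.804.
a₂ = 6762 × 5.804 = 39250 km.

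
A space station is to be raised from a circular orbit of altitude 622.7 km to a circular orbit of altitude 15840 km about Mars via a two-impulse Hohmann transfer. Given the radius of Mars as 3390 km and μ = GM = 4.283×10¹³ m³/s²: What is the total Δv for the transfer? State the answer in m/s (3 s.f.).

Δv_total ≈ 1550 m/s

r₁ = 3390 + 622.7 = 4012.7 km = 4.0127×10⁶ m.
r₂ = 3390 + 15840 = 19230 km = 1.9230×10⁷ m.
Transfer ellipse a_t = (r₁ + r₂)/2 = 1.162×10⁷ m.
At r₁: circular v_c1 = √(μ/r₁) = 3267 m/s; transfer-periapsis v_p = √[μ(2/r₁ − 1/a_t)] = 4203 m/s.
Δv₁ = v_p − v_c1 = 935.5 m/s.
At r₂: circular v_c2 = √(μ/r₂) = 1492 m/s; transfer-apoapsis v_a = √[μ(2/r₂ − 1/a_t)] = 876.9 m/s.
Δv₂ = v_c2 − v_a = 615.4 m/s.
Total Δv = Δv₁ + Δv₂ = 1551 m/s.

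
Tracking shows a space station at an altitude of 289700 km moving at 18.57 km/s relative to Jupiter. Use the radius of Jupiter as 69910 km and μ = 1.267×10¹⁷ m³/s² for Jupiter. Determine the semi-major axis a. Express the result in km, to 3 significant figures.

a ≈ 3.52×10⁵ km

r = 69910 + 289700 = 3.5961×10⁵ km = 3.596×10⁸ m.
Specific orbital energy ε = v²/2 − μ/r = (18570)²/2 − 1.267×10¹⁷/3.596×10⁸ = -1.799×10⁸ J/kg.
Since ε = −μ/(2a), a = −μ/(2ε) = 3.521×10⁸ m = 3.5213×10⁵ km.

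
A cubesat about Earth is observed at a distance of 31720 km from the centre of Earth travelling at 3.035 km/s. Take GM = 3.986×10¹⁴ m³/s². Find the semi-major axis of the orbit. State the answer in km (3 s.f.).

a ≈ 25000 km

r = 3.172×10⁷ m.
Vis-viva rearranged: 1/a = 2/r − v²/μ = 6.305×10⁻⁸ − 2.311×10⁻⁸ = 3.994×10⁻⁸ m⁻¹.
a = 2.504×10⁷ m = 25036 km.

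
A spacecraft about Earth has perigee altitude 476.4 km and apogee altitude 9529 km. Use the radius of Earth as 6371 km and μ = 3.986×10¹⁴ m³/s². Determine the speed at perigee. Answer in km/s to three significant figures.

r_p = 6371 + 476.4 = 6847.4 km = 6.8474×10⁶ m.
r_a = 6371 + 9529 = 15900 km = 1.5900×10⁷ m.
Semi-major axis a = (r_p + r_a)/2 = 11374 km = 1.137×10⁷ m.
Vis-viva: v² = μ(2/r − 1/a) = 3.986×10¹⁴ × (2.921×10⁻⁷ − 8.792×10⁻⁸) = 8.138×10⁷ m²/s².
v = 9021 m/s = 9.021 km/s.

v ≈ 9.02 km/s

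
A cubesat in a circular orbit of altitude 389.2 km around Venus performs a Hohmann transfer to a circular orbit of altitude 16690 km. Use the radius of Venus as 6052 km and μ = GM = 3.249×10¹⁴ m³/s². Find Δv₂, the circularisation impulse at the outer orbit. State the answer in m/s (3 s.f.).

r₁ = 6052 + 389.2 = 6441.2 km = 6.4412×10⁶ m.
r₂ = 6052 + 16690 = 22742 km = 2.2742×10⁷ m.
Transfer ellipse a_t = (r₁ + r₂)/2 = 1.459×10⁷ m.
At r₁: circular v_c1 = √(μ/r₁) = 7102 m/s; transfer-periapsis v_p = √[μ(2/r₁ − 1/a_t)] = 8867 m/s.
At r₂: circular v_c2 = √(μ/r₂) = 3780 m/s; transfer-apoapsis v_a = √[μ(2/r₂ − 1/a_t)] = 2511 m/s.
Δv₂ = v_c2 − v_a = 1268 m/s.

Δv ≈ 1270 m/s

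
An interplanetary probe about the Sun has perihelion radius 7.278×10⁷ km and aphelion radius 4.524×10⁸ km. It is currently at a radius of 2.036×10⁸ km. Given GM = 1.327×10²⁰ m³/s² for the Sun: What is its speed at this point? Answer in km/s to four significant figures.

Semi-major axis a = (r_p + r_a)/2 = 2.6259×10⁸ km = 2.626×10¹¹ m.
Vis-viva: v² = μ(2/r − 1/a) = 1.327×10²⁰ × (9.823×10⁻¹² − 3.808×10⁻¹²) = 7.982×10⁸ m²/s².
v = 28250 m/s = 28.25 km/s.

v ≈ 28.25 km/s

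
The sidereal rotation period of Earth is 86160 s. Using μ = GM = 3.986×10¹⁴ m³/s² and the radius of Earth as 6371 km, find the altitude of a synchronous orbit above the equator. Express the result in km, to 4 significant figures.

A synchronous orbit has period T, so by Kepler's third law a = (μT²/4π²)^(1/3).
μT²/4π² = 3.986×10¹⁴ × (8.616×10⁴)² / 39.48 = 7.495×10²² m³.
a = 4.216×10⁷ m = 42163 km.
Altitude h = a − R = 42163 − 6371 = 35792 km.

h_sync ≈ 35790 km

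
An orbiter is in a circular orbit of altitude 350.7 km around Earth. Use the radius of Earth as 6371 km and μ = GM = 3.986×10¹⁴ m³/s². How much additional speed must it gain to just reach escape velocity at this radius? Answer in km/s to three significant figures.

r = 6371 + 350.7 = 6721.7 km = 6.7217×10⁶ m.
Circular speed v_c = √(μ/r) = 7701 m/s.
Escape speed v_esc = √(2μ/r) = √2 × v_c = 10890 m/s.
Δv = v_esc − v_c = 3190 m/s = 3.190 km/s.

Δv ≈ 3.19 km/s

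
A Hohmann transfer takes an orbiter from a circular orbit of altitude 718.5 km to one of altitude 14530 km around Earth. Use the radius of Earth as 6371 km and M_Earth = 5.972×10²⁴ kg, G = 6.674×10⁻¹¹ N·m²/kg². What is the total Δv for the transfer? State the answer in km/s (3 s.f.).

Δv_total ≈ 2.92 km/s

μ = GM = 6.674×10⁻¹¹ × 5.972×10²⁴ = 3.986×10¹⁴ m³/s².
r₁ = 6371 + 718.5 = 7089.5 km = 7.0895×10⁶ m.
r₂ = 6371 + 14530 = 20901 km = 2.0901×10⁷ m.
Transfer ellipse a_t = (r₁ + r₂)/2 = 1.400×10⁷ m.
At r₁: circular v_c1 = √(μ/r₁) = 7498 m/s; transfer-perigee v_p = √[μ(2/r₁ − 1/a_t)] = 9163 m/s.
Δv₁ = v_p − v_c1 = 1665 m/s.
At r₂: circular v_c2 = √(μ/r₂) = 4367 m/s; transfer-apogee v_a = √[μ(2/r₂ − 1/a_t)] = 3108 m/s.
Δv₂ = v_c2 − v_a = 1259 m/s.
Total Δv = Δv₁ + Δv₂ = 2924 m/s = 2.924 km/s.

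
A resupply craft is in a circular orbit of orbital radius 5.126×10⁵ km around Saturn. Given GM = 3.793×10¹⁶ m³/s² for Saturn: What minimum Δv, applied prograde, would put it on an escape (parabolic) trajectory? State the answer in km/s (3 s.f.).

r = 5.126×10⁵ km = 5.126×10⁸ m.
Circular speed v_c = √(μ/r) = 8602 m/s.
Escape speed v_esc = √(2μ/r) = √2 × v_c = 12170 m/s.
Δv = v_esc − v_c = 3563 m/s = 3.563 km/s.

Δv ≈ 3.56 km/s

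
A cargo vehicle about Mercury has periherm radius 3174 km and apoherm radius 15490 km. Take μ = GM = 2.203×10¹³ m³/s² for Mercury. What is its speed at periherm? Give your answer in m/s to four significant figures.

Semi-major axis a = (r_p + r_a)/2 = 9332.0 km = 9.332×10⁶ m.
Vis-viva: v² = μ(2/r − 1/a) = 2.203×10¹³ × (6.301×10⁻⁷ − 1.072×10⁻⁷) = 1.152×10⁷ m²/s².
v = 3394 m/s.

v ≈ 3394 m/s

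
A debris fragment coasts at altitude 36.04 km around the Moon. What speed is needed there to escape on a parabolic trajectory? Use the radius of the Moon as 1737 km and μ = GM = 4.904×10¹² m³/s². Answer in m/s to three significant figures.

r = 1737 + 36.04 = 1773.0 km = 1.7730×10⁶ m.
Escape speed v_esc = √(2μ/r) = √(2 × 4.904×10¹² / 1.773×10⁶) = √(5.532×10⁶) = 2352 m/s.

v_esc ≈ 2350 m/s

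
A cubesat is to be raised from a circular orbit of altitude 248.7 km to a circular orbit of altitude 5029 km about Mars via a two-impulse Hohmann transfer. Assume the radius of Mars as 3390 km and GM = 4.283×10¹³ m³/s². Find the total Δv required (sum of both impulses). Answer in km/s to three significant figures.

Δv_total ≈ 1.13 km/s

r₁ = 3390 + 248.7 = 3638.7 km = 3.6387×10⁶ m.
r₂ = 3390 + 5029 = 8419.0 km = 8.4190×10⁶ m.
Transfer ellipse a_t = (r₁ + r₂)/2 = 6.029×10⁶ m.
At r₁: circular v_c1 = √(μ/r₁) = 3431 m/s; transfer-periapsis v_p = √[μ(2/r₁ − 1/a_t)] = 4054 m/s.
Δv₁ = v_p − v_c1 = 623.4 m/s.
At r₂: circular v_c2 = √(μ/r₂) = 2256 m/s; transfer-apoapsis v_a = √[μ(2/r₂ − 1/a_t)] = 1752 m/s.
Δv₂ = v_c2 − v_a = 503.2 m/s.
Total Δv = Δv₁ + Δv₂ = 1127 m/s = 1.127 km/s.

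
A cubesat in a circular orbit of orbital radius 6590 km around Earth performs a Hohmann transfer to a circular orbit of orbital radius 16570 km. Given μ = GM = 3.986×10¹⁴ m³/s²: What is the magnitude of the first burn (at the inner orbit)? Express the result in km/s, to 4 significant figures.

Δv ≈ 1.526 km/s

r₁ = 6590 km = 6.590×10⁶ m.
r₂ = 16570 km = 1.657×10⁷ m.
Transfer ellipse a_t = (r₁ + r₂)/2 = 1.158×10⁷ m.
At r₁: circular v_c1 = √(μ/r₁) = 7777 m/s; transfer-perigee v_p = √[μ(2/r₁ − 1/a_t)] = 9303 m/s.
Δv₁ = v_p − v_c1 = 1526 m/s.
= 1.526 km/s.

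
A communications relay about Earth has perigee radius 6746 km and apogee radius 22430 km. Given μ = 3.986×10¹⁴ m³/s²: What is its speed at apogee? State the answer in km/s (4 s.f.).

v ≈ 2.867 km/s

Semi-major axis a = (r_p + r_a)/2 = 14588 km = 1.459×10⁷ m.
Vis-viva: v² = μ(2/r − 1/a) = 3.986×10¹⁴ × (8.917×10⁻⁸ − 6.855×10⁻⁸) = 8.218×10⁶ m²/s².
v = 2867 m/s = 2.867 km/s.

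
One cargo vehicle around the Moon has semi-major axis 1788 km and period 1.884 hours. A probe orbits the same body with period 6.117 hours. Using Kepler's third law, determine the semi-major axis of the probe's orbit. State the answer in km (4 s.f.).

Kepler's third law: a³ ∝ T², so a₂ = a₁ (T₂/T₁)^(2/3).
T₂/T₁ = 3.247, (T₂/T₁)^(2/3) = 2.193.
a₂ = 1788 × 2.193 = 3920 km.

a₂ ≈ 3920 km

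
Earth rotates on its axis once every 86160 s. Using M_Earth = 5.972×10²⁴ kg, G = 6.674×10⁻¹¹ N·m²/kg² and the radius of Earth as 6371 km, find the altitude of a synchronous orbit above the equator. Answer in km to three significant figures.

h_sync ≈ 35800 km

μ = GM = 6.674×10⁻¹¹ × 5.972×10²⁴ = 3.986×10¹⁴ m³/s².
A synchronous orbit has period T, so by Kepler's third law a = (μT²/4π²)^(1/3).
μT²/4π² = 3.986×10¹⁴ × (8.616×10⁴)² / 39.48 = 7.495×10²² m³.
a = 4.216×10⁷ m = 42162 km.
Altitude h = a − R = 42162 − 6371 = 35791 km.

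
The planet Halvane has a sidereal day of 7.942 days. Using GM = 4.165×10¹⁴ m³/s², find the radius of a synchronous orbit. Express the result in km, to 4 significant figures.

T = 7.942 days = 6.862×10⁵ s.
A synchronous orbit has period T, so by Kepler's third law a = (μT²/4π²)^(1/3).
μT²/4π² = 4.165×10¹⁴ × (6.862×10⁵)² / 39.48 = 4.968×10²⁴ m³.
a = 1.706×10⁸ m = 1.7063×10⁵ km.

r_sync ≈ 1.706×10⁵ km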